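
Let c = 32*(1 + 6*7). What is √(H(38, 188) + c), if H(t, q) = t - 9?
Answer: √1405 ≈ 37.483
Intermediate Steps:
H(t, q) = -9 + t
c = 1376 (c = 32*(1 + 42) = 32*43 = 1376)
√(H(38, 188) + c) = √((-9 + 38) + 1376) = √(29 + 1376) = √1405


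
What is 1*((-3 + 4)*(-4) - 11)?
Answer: -15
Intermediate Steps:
1*((-3 + 4)*(-4) - 11) = 1*(1*(-4) - 11) = 1*(-4 - 11) = 1*(-15) = -15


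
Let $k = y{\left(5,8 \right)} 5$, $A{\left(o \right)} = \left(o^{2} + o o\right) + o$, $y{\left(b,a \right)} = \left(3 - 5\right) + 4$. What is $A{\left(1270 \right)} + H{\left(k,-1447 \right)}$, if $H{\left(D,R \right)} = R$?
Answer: $3225623$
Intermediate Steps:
$y{\left(b,a \right)} = 2$ ($y{\left(b,a \right)} = -2 + 4 = 2$)
$A{\left(o \right)} = o + 2 o^{2}$ ($A{\left(o \right)} = \left(o^{2} + o^{2}\right) + o = 2 o^{2} + o = o + 2 o^{2}$)
$k = 10$ ($k = 2 \cdot 5 = 10$)
$A{\left(1270 \right)} + H{\left(k,-1447 \right)} = 1270 \left(1 + 2 \cdot 1270\right) - 1447 = 1270 \left(1 + 2540\right) - 1447 = 1270 \cdot 2541 - 1447 = 3227070 - 1447 = 3225623$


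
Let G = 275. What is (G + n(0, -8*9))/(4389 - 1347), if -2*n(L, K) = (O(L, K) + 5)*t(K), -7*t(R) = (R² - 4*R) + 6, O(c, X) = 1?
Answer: 18359/21294 ≈ 0.86217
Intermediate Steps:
t(R) = -6/7 - R²/7 + 4*R/7 (t(R) = -((R² - 4*R) + 6)/7 = -(6 + R² - 4*R)/7 = -6/7 - R²/7 + 4*R/7)
n(L, K) = 18/7 - 12*K/7 + 3*K²/7 (n(L, K) = -(1 + 5)*(-6/7 - K²/7 + 4*K/7)/2 = -3*(-6/7 - K²/7 + 4*K/7) = -(-36/7 - 6*K²/7 + 24*K/7)/2 = 18/7 - 12*K/7 + 3*K²/7)
(G + n(0, -8*9))/(4389 - 1347) = (275 + (18/7 - (-96)*9/7 + 3*(-8*9)²/7))/(4389 - 1347) = (275 + (18/7 - 12/7*(-72) + (3/7)*(-72)²))/3042 = (275 + (18/7 + 864/7 + (3/7)*5184))*(1/3042) = (275 + (18/7 + 864/7 + 15552/7))*(1/3042) = (275 + 16434/7)*(1/3042) = (18359/7)*(1/3042) = 18359/21294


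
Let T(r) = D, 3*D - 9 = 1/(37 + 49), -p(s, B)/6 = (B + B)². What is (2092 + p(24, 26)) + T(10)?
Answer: -3645281/258 ≈ -14129.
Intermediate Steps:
p(s, B) = -24*B² (p(s, B) = -6*(B + B)² = -6*4*B² = -24*B²)
D = 775/258 (D = 3 + 1/(3*(37 + 49)) = 3 + (⅓)/86 = 3 + (⅓)*(1/86) = 3 + 1/258 = 775/258 ≈ 3.0039)
T(r) = 775/258
(2092 + p(24, 26)) + T(10) = (2092 - 24*26²) + 775/258 = (2092 - 24*676) + 775/258 = (2092 - 16224) + 775/258 = -14132 + 775/258 = -3645281/258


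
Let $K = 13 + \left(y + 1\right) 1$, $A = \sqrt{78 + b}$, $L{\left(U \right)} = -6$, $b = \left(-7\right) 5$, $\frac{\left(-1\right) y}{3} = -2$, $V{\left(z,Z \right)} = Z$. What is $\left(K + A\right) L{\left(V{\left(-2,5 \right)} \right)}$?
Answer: $-120 - 6 \sqrt{43} \approx -159.34$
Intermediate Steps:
$y = 6$ ($y = \left(-3\right) \left(-2\right) = 6$)
$b = -35$
$A = \sqrt{43}$ ($A = \sqrt{78 - 35} = \sqrt{43} \approx 6.5574$)
$K = 20$ ($K = 13 + \left(6 + 1\right) 1 = 13 + 7 \cdot 1 = 13 + 7 = 20$)
$\left(K + A\right) L{\left(V{\left(-2,5 \right)} \right)} = \left(20 + \sqrt{43}\right) \left(-6\right) = -120 - 6 \sqrt{43}$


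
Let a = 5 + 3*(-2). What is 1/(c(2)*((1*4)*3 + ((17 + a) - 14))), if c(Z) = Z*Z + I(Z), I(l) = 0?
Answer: 1/56 ≈ 0.017857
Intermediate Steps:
a = -1 (a = 5 - 6 = -1)
c(Z) = Z**2 (c(Z) = Z*Z + 0 = Z**2 + 0 = Z**2)
1/(c(2)*((1*4)*3 + ((17 + a) - 14))) = 1/(2**2*((1*4)*3 + ((17 - 1) - 14))) = 1/(4*(4*3 + (16 - 14))) = 1/(4*(12 + 2)) = 1/(4*14) = 1/56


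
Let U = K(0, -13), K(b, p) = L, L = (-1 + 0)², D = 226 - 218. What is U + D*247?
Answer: 1977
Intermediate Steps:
D = 8
L = 1 (L = (-1)² = 1)
K(b, p) = 1
U = 1
U + D*247 = 1 + 8*247 = 1 + 1976 = 1977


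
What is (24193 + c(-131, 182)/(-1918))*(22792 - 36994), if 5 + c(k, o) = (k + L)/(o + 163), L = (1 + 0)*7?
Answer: -37892715697593/110285 ≈ -3.4359e+8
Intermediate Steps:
L = 7 (L = 1*7 = 7)
c(k, o) = -5 + (7 + k)/(163 + o) (c(k, o) = -5 + (k + 7)/(o + 163) = -5 + (7 + k)/(163 + o))
(24193 + c(-131, 182)/(-1918))*(22792 - 36994) = (24193 + ((-808 - 131 - 5*182)/(163 + 182))/(-1918))*(22792 - 36994) = (24193 + ((-808 - 131 - 910)/345)*(-1/1918))*(-14202) = (24193 + ((1/345)*(-1849))*(-1/1918))*(-14202) = (24193 - 1849/345*(-1/1918))*(-14202) = (24193 + 1849/661710)*(-14202) = (16008751879/661710)*(-14202) = -37892715697593/110285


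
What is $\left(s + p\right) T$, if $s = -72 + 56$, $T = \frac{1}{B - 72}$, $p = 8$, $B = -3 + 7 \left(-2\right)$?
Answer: $\frac{8}{89} \approx 0.089888$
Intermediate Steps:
$B = -17$ ($B = -3 - 14 = -17$)
$T = - \frac{1}{89}$ ($T = \frac{1}{-17 - 72} = \frac{1}{-89} = - \frac{1}{89} \approx -0.011236$)
$s = -16$
$\left(s + p\right) T = \left(-16 + 8\right) \left(- \frac{1}{89}\right) = \left(-8\right) \left(- \frac{1}{89}\right) = \frac{8}{89}$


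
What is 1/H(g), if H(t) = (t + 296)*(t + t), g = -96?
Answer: -1/38400 ≈ -2.6042e-5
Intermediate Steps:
H(t) = 2*t*(296 + t) (H(t) = (296 + t)*(2*t) = 2*t*(296 + t))
1/H(g) = 1/(2*(-96)*(296 - 96)) = 1/(2*(-96)*200) = 1/(-38400) = -1/38400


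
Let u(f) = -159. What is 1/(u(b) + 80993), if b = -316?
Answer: 1/80834 ≈ 1.2371e-5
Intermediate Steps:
1/(u(b) + 80993) = 1/(-159 + 80993) = 1/80834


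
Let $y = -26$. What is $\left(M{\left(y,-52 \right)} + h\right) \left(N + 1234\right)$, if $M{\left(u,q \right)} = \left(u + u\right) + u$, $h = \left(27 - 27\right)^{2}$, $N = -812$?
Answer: $-32916$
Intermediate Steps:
$h = 0$ ($h = 0^{2} = 0$)
$M{\left(u,q \right)} = 3 u$ ($M{\left(u,q \right)} = 2 u + u = 3 u$)
$\left(M{\left(y,-52 \right)} + h\right) \left(N + 1234\right) = \left(3 \left(-26\right) + 0\right) \left(-812 + 1234\right) = \left(-78 + 0\right) 422 = \left(-78\right) 422 = -32916$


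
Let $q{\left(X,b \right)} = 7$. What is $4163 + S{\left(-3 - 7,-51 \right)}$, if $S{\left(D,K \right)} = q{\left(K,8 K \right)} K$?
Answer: $3806$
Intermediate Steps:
$S{\left(D,K \right)} = 7 K$
$4163 + S{\left(-3 - 7,-51 \right)} = 4163 + 7 \left(-51\right) = 4163 - 357 = 3806$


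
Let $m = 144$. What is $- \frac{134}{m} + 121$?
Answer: $\frac{8645}{72} \approx 120.07$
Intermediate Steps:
$- \frac{134}{m} + 121 = - \frac{134}{144} + 121 = \left(-134\right) \frac{1}{144} + 121 = - \frac{67}{72} + 121 = \frac{8645}{72}$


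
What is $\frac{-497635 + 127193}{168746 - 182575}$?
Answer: $\frac{370442}{13829} \approx 26.787$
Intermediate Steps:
$\frac{-497635 + 127193}{168746 - 182575} = - \frac{370442}{-13829} = \left(-370442\right) \left(- \frac{1}{13829}\right) = \frac{370442}{13829}$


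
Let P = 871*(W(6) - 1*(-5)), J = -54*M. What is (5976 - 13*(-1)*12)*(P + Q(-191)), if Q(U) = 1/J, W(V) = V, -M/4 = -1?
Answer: 1057511945/18 ≈ 5.8751e+7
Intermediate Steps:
M = 4 (M = -4*(-1) = 4)
J = -216 (J = -54*4 = -216)
Q(U) = -1/216 (Q(U) = 1/(-216) = -1/216)
P = 9581 (P = 871*(6 - 1*(-5)) = 871*(6 + 5) = 871*11 = 9581)
(5976 - 13*(-1)*12)*(P + Q(-191)) = (5976 - 13*(-1)*12)*(9581 - 1/216) = (5976 + 13*12)*(2069495/216) = (5976 + 156)*(2069495/216) = 6132*(2069495/216) = 1057511945/18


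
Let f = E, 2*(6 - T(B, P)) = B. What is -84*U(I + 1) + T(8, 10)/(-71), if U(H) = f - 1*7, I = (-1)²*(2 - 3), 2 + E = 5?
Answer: 23854/71 ≈ 335.97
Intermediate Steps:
E = 3 (E = -2 + 5 = 3)
T(B, P) = 6 - B/2
f = 3
I = -1 (I = 1*(-1) = -1)
U(H) = -4 (U(H) = 3 - 1*7 = 3 - 7 = -4)
-84*U(I + 1) + T(8, 10)/(-71) = -84*(-4) + (6 - ½*8)/(-71) = 336 + (6 - 4)*(-1/71) = 336 + 2*(-1/71) = 336 - 2/71 = 23854/71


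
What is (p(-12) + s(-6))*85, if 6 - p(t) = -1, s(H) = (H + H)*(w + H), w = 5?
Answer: 1615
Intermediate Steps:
s(H) = 2*H*(5 + H) (s(H) = (H + H)*(5 + H) = (2*H)*(5 + H) = 2*H*(5 + H))
p(t) = 7 (p(t) = 6 - 1*(-1) = 6 + 1 = 7)
(p(-12) + s(-6))*85 = (7 + 2*(-6)*(5 - 6))*85 = (7 + 2*(-6)*(-1))*85 = (7 + 12)*85 = 19*85 = 1615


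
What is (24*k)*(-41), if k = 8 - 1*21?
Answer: 12792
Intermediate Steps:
k = -13 (k = 8 - 21 = -13)
(24*k)*(-41) = (24*(-13))*(-41) = -312*(-41) = 12792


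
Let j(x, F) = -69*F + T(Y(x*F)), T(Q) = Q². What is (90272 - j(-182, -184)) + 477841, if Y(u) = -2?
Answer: 555413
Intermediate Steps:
j(x, F) = 4 - 69*F (j(x, F) = -69*F + (-2)² = -69*F + 4 = 4 - 69*F)
(90272 - j(-182, -184)) + 477841 = (90272 - (4 - 69*(-184))) + 477841 = (90272 - (4 + 12696)) + 477841 = (90272 - 1*12700) + 477841 = (90272 - 12700) + 477841 = 77572 + 477841 = 555413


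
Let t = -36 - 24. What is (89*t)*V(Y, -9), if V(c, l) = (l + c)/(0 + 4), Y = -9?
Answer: 24030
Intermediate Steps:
t = -60
V(c, l) = c/4 + l/4 (V(c, l) = (c + l)/4 = (c + l)*(¼) = c/4 + l/4)
(89*t)*V(Y, -9) = (89*(-60))*((¼)*(-9) + (¼)*(-9)) = -5340*(-9/4 - 9/4) = -5340*(-9/2) = 24030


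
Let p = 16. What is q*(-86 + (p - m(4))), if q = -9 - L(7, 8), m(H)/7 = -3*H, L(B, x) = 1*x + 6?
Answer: -322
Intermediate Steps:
L(B, x) = 6 + x (L(B, x) = x + 6 = 6 + x)
m(H) = -21*H (m(H) = 7*(-3*H) = -21*H)
q = -23 (q = -9 - (6 + 8) = -9 - 1*14 = -9 - 14 = -23)
q*(-86 + (p - m(4))) = -23*(-86 + (16 - (-21)*4)) = -23*(-86 + (16 - 1*(-84))) = -23*(-86 + (16 + 84)) = -23*(-86 + 100) = -23*14 = -322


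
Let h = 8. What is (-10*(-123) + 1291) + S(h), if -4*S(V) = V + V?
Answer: 2517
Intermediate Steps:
S(V) = -V/2 (S(V) = -(V + V)/4 = -V/2)
(-10*(-123) + 1291) + S(h) = (-10*(-123) + 1291) - ½*8 = (1230 + 1291) - 4 = 2521 - 4 = 2517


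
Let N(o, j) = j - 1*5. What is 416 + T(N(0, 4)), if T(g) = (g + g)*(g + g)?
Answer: 420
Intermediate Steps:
N(o, j) = -5 + j (N(o, j) = j - 5 = -5 + j)
T(g) = 4*g² (T(g) = (2*g)*(2*g) = 4*g²)
416 + T(N(0, 4)) = 416 + 4*(-5 + 4)² = 416 + 4*(-1)² = 416 + 4*1 = 416 + 4 = 420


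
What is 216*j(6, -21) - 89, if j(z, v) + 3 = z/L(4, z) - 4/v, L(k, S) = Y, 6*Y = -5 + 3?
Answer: -32087/7 ≈ -4583.9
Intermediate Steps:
Y = -1/3 (Y = (-5 + 3)/6 = (1/6)*(-2) = -1/3 ≈ -0.33333)
L(k, S) = -1/3
j(z, v) = -3 - 4/v - 3*z (j(z, v) = -3 + (z/(-1/3) - 4/v) = -3 + (z*(-3) - 4/v) = -3 + (-3*z - 4/v) = -3 + (-4/v - 3*z) = -3 - 4/v - 3*z)
216*j(6, -21) - 89 = 216*(-3 - 4/(-21) - 3*6) - 89 = 216*(-3 - 4*(-1/21) - 18) - 89 = 216*(-3 + 4/21 - 18) - 89 = 216*(-437/21) - 89 = -31464/7 - 89 = -32087/7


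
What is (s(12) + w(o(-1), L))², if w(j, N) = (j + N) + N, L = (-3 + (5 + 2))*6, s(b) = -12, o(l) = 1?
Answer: 1369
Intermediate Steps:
L = 24 (L = (-3 + 7)*6 = 4*6 = 24)
w(j, N) = j + 2*N (w(j, N) = (N + j) + N = j + 2*N)
(s(12) + w(o(-1), L))² = (-12 + (1 + 2*24))² = (-12 + (1 + 48))² = (-12 + 49)² = 37² = 1369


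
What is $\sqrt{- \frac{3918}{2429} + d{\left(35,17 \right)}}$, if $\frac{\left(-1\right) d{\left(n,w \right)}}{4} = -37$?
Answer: $\frac{\sqrt{863689246}}{2429} \approx 12.099$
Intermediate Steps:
$d{\left(n,w \right)} = 148$ ($d{\left(n,w \right)} = \left(-4\right) \left(-37\right) = 148$)
$\sqrt{- \frac{3918}{2429} + d{\left(35,17 \right)}} = \sqrt{- \frac{3918}{2429} + 148} = \sqrt{\frac{355574}{2429}} = \frac{\sqrt{863689246}}{2429}$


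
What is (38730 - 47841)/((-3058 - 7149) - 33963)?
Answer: 9111/44170 ≈ 0.20627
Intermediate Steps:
(38730 - 47841)/((-3058 - 7149) - 33963) = -9111/(-10207 - 33963) = -9111/(-44170) = -9111*(-1/44170) = 9111/44170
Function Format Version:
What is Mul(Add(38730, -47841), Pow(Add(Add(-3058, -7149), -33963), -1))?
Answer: Rational(9111, 44170) ≈ 0.20627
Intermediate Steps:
Mul(Add(38730, -47841), Pow(Add(Add(-3058, -7149), -33963), -1)) = Mul(-9111, Pow(Add(-10207, -33963), -1)) = Mul(-9111, Pow(-44170, -1)) = Mul(-9111, Rational(-1, 44170)) = Rational(9111, 44170)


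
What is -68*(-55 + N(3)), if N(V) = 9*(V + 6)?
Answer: -1768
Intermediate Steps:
N(V) = 54 + 9*V (N(V) = 9*(6 + V) = 54 + 9*V)
-68*(-55 + N(3)) = -68*(-55 + (54 + 9*3)) = -68*(-55 + (54 + 27)) = -68*(-55 + 81) = -68*26 = -1768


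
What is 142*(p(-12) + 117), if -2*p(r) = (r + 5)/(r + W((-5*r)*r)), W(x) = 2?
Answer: 165643/10 ≈ 16564.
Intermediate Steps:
p(r) = -(5 + r)/(2*(2 + r)) (p(r) = -(r + 5)/(2*(r + 2)) = -(5 + r)/(2*(2 + r)))
142*(p(-12) + 117) = 142*((-5 - 1*(-12))/(2*(2 - 12)) + 117) = 142*((1/2)*(-5 + 12)/(-10) + 117) = 142*((1/2)*(-1/10)*7 + 117) = 142*(-7/20 + 117) = 142*(2333/20) = 165643/10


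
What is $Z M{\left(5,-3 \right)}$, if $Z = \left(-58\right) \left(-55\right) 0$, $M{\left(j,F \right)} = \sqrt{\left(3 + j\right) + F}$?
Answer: $0$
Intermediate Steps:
$M{\left(j,F \right)} = \sqrt{3 + F + j}$
$Z = 0$ ($Z = 3190 \cdot 0 = 0$)
$Z M{\left(5,-3 \right)} = 0 \sqrt{3 - 3 + 5} = 0 \sqrt{5} = 0$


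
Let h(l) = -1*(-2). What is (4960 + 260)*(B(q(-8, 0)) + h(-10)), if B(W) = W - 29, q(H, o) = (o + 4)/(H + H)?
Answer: -142245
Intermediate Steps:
h(l) = 2
q(H, o) = (4 + o)/(2*H) (q(H, o) = (4 + o)/((2*H)) = (4 + o)*(1/(2*H)) = (4 + o)/(2*H))
B(W) = -29 + W
(4960 + 260)*(B(q(-8, 0)) + h(-10)) = (4960 + 260)*((-29 + (1/2)*(4 + 0)/(-8)) + 2) = 5220*((-29 + (1/2)*(-1/8)*4) + 2) = 5220*((-29 - 1/4) + 2) = 5220*(-117/4 + 2) = 5220*(-109/4) = -142245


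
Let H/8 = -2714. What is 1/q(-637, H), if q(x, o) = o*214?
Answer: -1/4646368 ≈ -2.1522e-7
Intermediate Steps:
H = -21712 (H = 8*(-2714) = -21712)
q(x, o) = 214*o
1/q(-637, H) = 1/(214*(-21712)) = 1/(-4646368) = -1/4646368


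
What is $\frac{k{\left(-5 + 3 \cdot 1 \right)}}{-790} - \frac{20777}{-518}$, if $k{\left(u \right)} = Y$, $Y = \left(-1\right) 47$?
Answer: $\frac{4109544}{102305} \approx 40.17$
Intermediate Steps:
$Y = -47$
$k{\left(u \right)} = -47$
$\frac{k{\left(-5 + 3 \cdot 1 \right)}}{-790} - \frac{20777}{-518} = - \frac{47}{-790} - \frac{20777}{-518} = \left(-47\right) \left(- \frac{1}{790}\right) - - \frac{20777}{518} = \frac{47}{790} + \frac{20777}{518} = \frac{4109544}{102305}$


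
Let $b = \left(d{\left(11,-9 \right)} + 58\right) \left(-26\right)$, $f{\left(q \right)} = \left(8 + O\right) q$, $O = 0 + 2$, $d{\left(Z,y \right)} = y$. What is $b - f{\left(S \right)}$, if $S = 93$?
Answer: $-2204$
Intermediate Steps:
$O = 2$
$f{\left(q \right)} = 10 q$ ($f{\left(q \right)} = \left(8 + 2\right) q = 10 q$)
$b = -1274$ ($b = \left(-9 + 58\right) \left(-26\right) = 49 \left(-26\right) = -1274$)
$b - f{\left(S \right)} = -1274 - 10 \cdot 93 = -1274 - 930 = -2204$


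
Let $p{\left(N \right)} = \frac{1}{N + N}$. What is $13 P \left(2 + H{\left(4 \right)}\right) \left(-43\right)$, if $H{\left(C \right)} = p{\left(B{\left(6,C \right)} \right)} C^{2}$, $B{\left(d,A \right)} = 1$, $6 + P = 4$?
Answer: $11180$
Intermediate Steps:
$P = -2$ ($P = -6 + 4 = -2$)
$p{\left(N \right)} = \frac{1}{2 N}$
$H{\left(C \right)} = \frac{C^{2}}{2}$ ($H{\left(C \right)} = \frac{1}{2 \cdot 1} C^{2} = \frac{1}{2} \cdot 1 C^{2} = \frac{C^{2}}{2}$)
$13 P \left(2 + H{\left(4 \right)}\right) \left(-43\right) = 13 \left(- 2 \left(2 + \frac{4^{2}}{2}\right)\right) \left(-43\right) = 13 \left(- 2 \left(2 + \frac{1}{2} \cdot 16\right)\right) \left(-43\right) = 13 \left(- 2 \left(2 + 8\right)\right) \left(-43\right) = 13 \left(\left(-2\right) 10\right) \left(-43\right) = 13 \left(-20\right) \left(-43\right) = \left(-260\right) \left(-43\right) = 11180$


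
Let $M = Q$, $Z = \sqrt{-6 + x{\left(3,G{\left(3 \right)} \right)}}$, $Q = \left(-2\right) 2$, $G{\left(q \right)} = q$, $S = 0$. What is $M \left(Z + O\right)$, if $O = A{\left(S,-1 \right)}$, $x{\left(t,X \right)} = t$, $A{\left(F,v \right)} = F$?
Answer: $- 4 i \sqrt{3} \approx - 6.9282 i$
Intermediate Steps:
$O = 0$
$Q = -4$
$Z = i \sqrt{3}$ ($Z = \sqrt{-6 + 3} = \sqrt{-3} = i \sqrt{3} \approx 1.732 i$)
$M = -4$
$M \left(Z + O\right) = - 4 \left(i \sqrt{3} + 0\right) = - 4 i \sqrt{3}$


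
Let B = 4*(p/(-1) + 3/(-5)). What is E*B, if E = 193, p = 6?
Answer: -25476/5 ≈ -5095.2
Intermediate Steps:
B = -132/5 (B = 4*(6/(-1) + 3/(-5)) = 4*(6*(-1) + 3*(-⅕)) = 4*(-6 - ⅗) = 4*(-33/5) = -132/5 ≈ -26.400)
E*B = 193*(-132/5) = -25476/5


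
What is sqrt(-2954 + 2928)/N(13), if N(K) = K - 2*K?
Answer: -I*sqrt(26)/13 ≈ -0.39223*I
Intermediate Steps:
N(K) = -K
sqrt(-2954 + 2928)/N(13) = sqrt(-2954 + 2928)/((-1*13)) = sqrt(-26)/(-13) = (I*sqrt(26))*(-1/13) = -I*sqrt(26)/13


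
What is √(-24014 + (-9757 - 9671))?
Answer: I*√43442 ≈ 208.43*I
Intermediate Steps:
√(-24014 + (-9757 - 9671)) = √(-24014 - 19428) = √(-43442) = I*√43442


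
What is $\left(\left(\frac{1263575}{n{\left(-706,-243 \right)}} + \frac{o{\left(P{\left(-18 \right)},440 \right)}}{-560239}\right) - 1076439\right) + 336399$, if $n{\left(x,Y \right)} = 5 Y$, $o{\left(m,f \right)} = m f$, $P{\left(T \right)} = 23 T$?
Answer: $- \frac{100889159037085}{136138077} \approx -7.4108 \cdot 10^{5}$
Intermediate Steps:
$o{\left(m,f \right)} = f m$
$\left(\left(\frac{1263575}{n{\left(-706,-243 \right)}} + \frac{o{\left(P{\left(-18 \right)},440 \right)}}{-560239}\right) - 1076439\right) + 336399 = \left(\left(\frac{1263575}{5 \left(-243\right)} + \frac{440 \cdot 23 \left(-18\right)}{-560239}\right) - 1076439\right) + 336399 = \left(\left(\frac{1263575}{-1215} + 440 \left(-414\right) \left(- \frac{1}{560239}\right)\right) - 1076439\right) + 336399 = \left(\left(1263575 \left(- \frac{1}{1215}\right) - - \frac{182160}{560239}\right) - 1076439\right) + 336399 = \left(\left(- \frac{252715}{243} + \frac{182160}{560239}\right) - 1076439\right) + 336399 = \left(- \frac{141536534005}{136138077} - 1076439\right) + 336399 = - \frac{146685872001808}{136138077} + 336399 = - \frac{100889159037085}{136138077}$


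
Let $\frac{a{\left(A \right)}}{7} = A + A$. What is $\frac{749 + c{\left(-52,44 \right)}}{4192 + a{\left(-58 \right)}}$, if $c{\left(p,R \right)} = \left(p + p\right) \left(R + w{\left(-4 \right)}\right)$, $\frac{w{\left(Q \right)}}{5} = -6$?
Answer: $- \frac{707}{3380} \approx -0.20917$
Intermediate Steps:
$a{\left(A \right)} = 14 A$ ($a{\left(A \right)} = 7 \left(A + A\right) = 7 \cdot 2 A = 14 A$)
$w{\left(Q \right)} = -30$ ($w{\left(Q \right)} = 5 \left(-6\right) = -30$)
$c{\left(p,R \right)} = 2 p \left(-30 + R\right)$ ($c{\left(p,R \right)} = \left(p + p\right) \left(R - 30\right) = 2 p \left(-30 + R\right)$)
$\frac{749 + c{\left(-52,44 \right)}}{4192 + a{\left(-58 \right)}} = \frac{749 + 2 \left(-52\right) \left(-30 + 44\right)}{4192 + 14 \left(-58\right)} = \frac{749 + 2 \left(-52\right) 14}{4192 - 812} = \frac{749 - 1456}{3380} = \left(-707\right) \frac{1}{3380} = - \frac{707}{3380}$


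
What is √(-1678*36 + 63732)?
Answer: 2*√831 ≈ 57.654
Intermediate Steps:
√(-1678*36 + 63732) = √(-60408 + 63732) = √3324 = 2*√831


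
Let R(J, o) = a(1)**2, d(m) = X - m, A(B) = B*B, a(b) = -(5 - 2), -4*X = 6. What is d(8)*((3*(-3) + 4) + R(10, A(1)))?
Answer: -38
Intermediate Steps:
X = -3/2 (X = -1/4*6 = -3/2 ≈ -1.5000)
a(b) = -3 (a(b) = -1*3 = -3)
A(B) = B**2
d(m) = -3/2 - m
R(J, o) = 9 (R(J, o) = (-3)**2 = 9)
d(8)*((3*(-3) + 4) + R(10, A(1))) = (-3/2 - 1*8)*((3*(-3) + 4) + 9) = (-3/2 - 8)*((-9 + 4) + 9) = -19*(-5 + 9)/2 = -19/2*4 = -38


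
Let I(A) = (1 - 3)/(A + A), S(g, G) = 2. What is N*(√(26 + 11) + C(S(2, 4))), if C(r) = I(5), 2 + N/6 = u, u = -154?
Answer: 936/5 - 936*√37 ≈ -5506.3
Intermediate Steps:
N = -936 (N = -12 + 6*(-154) = -12 - 924 = -936)
I(A) = -1/A (I(A) = -2*1/(2*A) = -1/A)
C(r) = -⅕ (C(r) = -1/5 = -1*⅕ = -⅕)
N*(√(26 + 11) + C(S(2, 4))) = -936*(√(26 + 11) - ⅕) = -936*(√37 - ⅕) = -936*(-⅕ + √37) = 936/5 - 936*√37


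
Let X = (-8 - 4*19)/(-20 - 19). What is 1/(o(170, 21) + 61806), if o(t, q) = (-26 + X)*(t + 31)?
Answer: 13/741168 ≈ 1.7540e-5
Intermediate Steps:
X = 28/13 (X = (-8 - 76)/(-39) = -84*(-1/39) = 28/13 ≈ 2.1538)
o(t, q) = -9610/13 - 310*t/13 (o(t, q) = (-26 + 28/13)*(t + 31) = -310*(31 + t)/13 = -9610/13 - 310*t/13)
1/(o(170, 21) + 61806) = 1/((-9610/13 - 310/13*170) + 61806) = 1/((-9610/13 - 52700/13) + 61806) = 1/(-62310/13 + 61806) = 1/(741168/13) = 13/741168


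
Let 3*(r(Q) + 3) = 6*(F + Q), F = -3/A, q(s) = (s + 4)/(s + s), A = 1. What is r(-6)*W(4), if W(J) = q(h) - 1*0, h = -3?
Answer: 7/2 ≈ 3.5000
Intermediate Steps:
q(s) = (4 + s)/(2*s) (q(s) = (4 + s)/((2*s)) = (4 + s)*(1/(2*s)) = (4 + s)/(2*s))
F = -3 (F = -3/1 = -3*1 = -3)
W(J) = -⅙ (W(J) = (½)*(4 - 3)/(-3) - 1*0 = (½)*(-⅓)*1 + 0 = -⅙ + 0 = -⅙)
r(Q) = -9 + 2*Q (r(Q) = -3 + (6*(-3 + Q))/3 = -3 + (-18 + 6*Q)/3 = -3 + (-6 + 2*Q) = -9 + 2*Q)
r(-6)*W(4) = (-9 + 2*(-6))*(-⅙) = (-9 - 12)*(-⅙) = -21*(-⅙) = 7/2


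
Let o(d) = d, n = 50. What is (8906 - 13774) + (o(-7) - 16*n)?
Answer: -5675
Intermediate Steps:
(8906 - 13774) + (o(-7) - 16*n) = (8906 - 13774) + (-7 - 16*50) = -4868 + (-7 - 800) = -4868 - 807 = -5675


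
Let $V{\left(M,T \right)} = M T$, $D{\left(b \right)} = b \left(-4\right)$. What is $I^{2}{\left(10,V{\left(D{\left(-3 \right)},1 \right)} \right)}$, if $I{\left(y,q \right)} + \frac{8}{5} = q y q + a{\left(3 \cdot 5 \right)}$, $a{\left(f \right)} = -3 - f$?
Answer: $\frac{50438404}{25} \approx 2.0175 \cdot 10^{6}$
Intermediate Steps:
$D{\left(b \right)} = - 4 b$
$I{\left(y,q \right)} = - \frac{98}{5} + y q^{2}$ ($I{\left(y,q \right)} = - \frac{8}{5} - \left(3 + 15 - q y q\right) = - \frac{8}{5} + \left(y q^{2} - 18\right) = - \frac{8}{5} + \left(-18 + y q^{2}\right) = - \frac{98}{5} + y q^{2}$)
$I^{2}{\left(10,V{\left(D{\left(-3 \right)},1 \right)} \right)} = \left(- \frac{98}{5} + 10 \left(\left(-4\right) \left(-3\right) 1\right)^{2}\right)^{2} = \left(- \frac{98}{5} + 10 \left(12 \cdot 1\right)^{2}\right)^{2} = \left(- \frac{98}{5} + 10 \cdot 12^{2}\right)^{2} = \left(- \frac{98}{5} + 10 \cdot 144\right)^{2} = \left(- \frac{98}{5} + 1440\right)^{2} = \left(\frac{7102}{5}\right)^{2} = \frac{50438404}{25}$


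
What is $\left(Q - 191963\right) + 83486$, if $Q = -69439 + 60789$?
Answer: $-117127$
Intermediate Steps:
$Q = -8650$
$\left(Q - 191963\right) + 83486 = \left(-8650 - 191963\right) + 83486 = -200613 + 83486 = -117127$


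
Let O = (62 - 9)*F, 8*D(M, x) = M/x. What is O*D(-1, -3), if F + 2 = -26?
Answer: -371/6 ≈ -61.833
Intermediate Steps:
F = -28 (F = -2 - 26 = -28)
D(M, x) = M/(8*x) (D(M, x) = (M/x)/8 = M/(8*x))
O = -1484 (O = (62 - 9)*(-28) = 53*(-28) = -1484)
O*D(-1, -3) = -371*(-1)/(2*(-3)) = -371*(-1)*(-1)/(2*3) = -1484*1/24 = -371/6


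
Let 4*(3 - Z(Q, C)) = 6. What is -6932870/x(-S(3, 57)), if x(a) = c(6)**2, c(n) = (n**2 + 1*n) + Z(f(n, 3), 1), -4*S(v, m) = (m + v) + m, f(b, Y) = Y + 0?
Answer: -27731480/7569 ≈ -3663.8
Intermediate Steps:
f(b, Y) = Y
S(v, m) = -m/2 - v/4 (S(v, m) = -((m + v) + m)/4 = -(v + 2*m)/4 = -m/2 - v/4)
Z(Q, C) = 3/2 (Z(Q, C) = 3 - 1/4*6 = 3 - 3/2 = 3/2)
c(n) = 3/2 + n + n**2 (c(n) = (n**2 + 1*n) + 3/2 = (n**2 + n) + 3/2 = (n + n**2) + 3/2 = 3/2 + n + n**2)
x(a) = 7569/4 (x(a) = (3/2 + 6 + 6**2)**2 = (3/2 + 6 + 36)**2 = (87/2)**2 = 7569/4)
-6932870/x(-S(3, 57)) = -6932870/7569/4 = -6932870*4/7569 = -27731480/7569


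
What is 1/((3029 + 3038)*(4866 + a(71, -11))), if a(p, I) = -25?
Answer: 1/29370347 ≈ 3.4048e-8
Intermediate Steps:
1/((3029 + 3038)*(4866 + a(71, -11))) = 1/((3029 + 3038)*(4866 - 25)) = 1/(6067*4841) = 1/29370347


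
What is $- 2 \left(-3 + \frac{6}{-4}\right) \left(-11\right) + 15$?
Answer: $-84$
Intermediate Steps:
$- 2 \left(-3 + \frac{6}{-4}\right) \left(-11\right) + 15 = - 2 \left(-3 + 6 \left(- \frac{1}{4}\right)\right) \left(-11\right) + 15 = - 2 \left(-3 - \frac{3}{2}\right) \left(-11\right) + 15 = \left(-2\right) \left(- \frac{9}{2}\right) \left(-11\right) + 15 = 9 \left(-11\right) + 15 = -99 + 15 = -84$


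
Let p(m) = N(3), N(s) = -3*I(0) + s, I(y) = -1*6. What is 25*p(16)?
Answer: 525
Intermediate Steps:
I(y) = -6
N(s) = 18 + s (N(s) = -3*(-6) + s = 18 + s)
p(m) = 21 (p(m) = 18 + 3 = 21)
25*p(16) = 25*21 = 525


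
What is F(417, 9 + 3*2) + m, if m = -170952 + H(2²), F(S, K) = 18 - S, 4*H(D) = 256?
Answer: -171287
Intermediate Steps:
H(D) = 64 (H(D) = (¼)*256 = 64)
m = -170888 (m = -170952 + 64 = -170888)
F(417, 9 + 3*2) + m = (18 - 1*417) - 170888 = (18 - 417) - 170888 = -399 - 170888 = -171287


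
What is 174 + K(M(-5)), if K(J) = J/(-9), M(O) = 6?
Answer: 520/3 ≈ 173.33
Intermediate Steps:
K(J) = -J/9 (K(J) = J*(-1/9) = -J/9)
174 + K(M(-5)) = 174 - 1/9*6 = 174 - 2/3 = 520/3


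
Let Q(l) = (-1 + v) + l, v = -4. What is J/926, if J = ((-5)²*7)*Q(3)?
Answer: -175/463 ≈ -0.37797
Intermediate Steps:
Q(l) = -5 + l (Q(l) = (-1 - 4) + l = -5 + l)
J = -350 (J = ((-5)²*7)*(-5 + 3) = (25*7)*(-2) = 175*(-2) = -350)
J/926 = -350/926 = -350*1/926 = -175/463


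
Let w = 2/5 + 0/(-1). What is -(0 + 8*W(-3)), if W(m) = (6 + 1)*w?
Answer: -112/5 ≈ -22.400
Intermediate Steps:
w = ⅖ (w = 2*(⅕) + 0*(-1) = ⅖ + 0 = ⅖ ≈ 0.40000)
W(m) = 14/5 (W(m) = (6 + 1)*(⅖) = 7*(⅖) = 14/5)
-(0 + 8*W(-3)) = -(0 + 8*(14/5)) = -(0 + 112/5) = -1*112/5 = -112/5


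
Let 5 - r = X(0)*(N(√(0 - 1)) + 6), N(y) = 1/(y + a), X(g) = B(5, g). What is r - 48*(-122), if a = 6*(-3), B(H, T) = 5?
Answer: 379033/65 + I/65 ≈ 5831.3 + 0.015385*I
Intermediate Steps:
a = -18
X(g) = 5
N(y) = 1/(-18 + y) (N(y) = 1/(y - 18) = 1/(-18 + y))
r = -25 - (-18 - I)/65 (r = 5 - 5*(1/(-18 + √(0 - 1)) + 6) = 5 - 5*(1/(-18 + √(-1)) + 6) = 5 - 5*(1/(-18 + I) + 6) = 5 - 5*((-18 - I)/325 + 6) = 5 - 5*(6 + (-18 - I)/325) = 5 - (30 + (-18 - I)/65) = 5 + (-30 - (-18 - I)/65) = -25 - (-18 - I)/65 ≈ -24.723 + 0.015385*I)
r - 48*(-122) = (-1607/65 + I/65) - 48*(-122) = (-1607/65 + I/65) + 5856 = 379033/65 + I/65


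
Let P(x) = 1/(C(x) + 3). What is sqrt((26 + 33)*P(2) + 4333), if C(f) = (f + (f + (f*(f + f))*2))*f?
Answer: sqrt(8014254)/43 ≈ 65.836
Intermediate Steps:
C(f) = f*(2*f + 4*f**2) (C(f) = (f + (f + (f*(2*f))*2))*f = (f + (f + (2*f**2)*2))*f = (f + (f + 4*f**2))*f = (2*f + 4*f**2)*f = f*(2*f + 4*f**2))
P(x) = 1/(3 + x**2*(2 + 4*x)) (P(x) = 1/(x**2*(2 + 4*x) + 3) = 1/(3 + x**2*(2 + 4*x)))
sqrt((26 + 33)*P(2) + 4333) = sqrt((26 + 33)/(3 + 2*2**2*(1 + 2*2)) + 4333) = sqrt(59/(3 + 2*4*(1 + 4)) + 4333) = sqrt(59/(3 + 2*4*5) + 4333) = sqrt(59/(3 + 40) + 4333) = sqrt(59/43 + 4333) = sqrt(186378/43) = sqrt(8014254)/43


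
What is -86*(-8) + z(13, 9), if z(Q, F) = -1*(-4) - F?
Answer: 683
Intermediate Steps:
z(Q, F) = 4 - F
-86*(-8) + z(13, 9) = -86*(-8) + (4 - 1*9) = 688 + (4 - 9) = 688 - 5 = 683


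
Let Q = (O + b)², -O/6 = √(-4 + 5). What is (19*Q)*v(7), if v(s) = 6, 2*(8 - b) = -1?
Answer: 1425/2 ≈ 712.50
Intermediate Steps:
b = 17/2 (b = 8 - ½*(-1) = 8 + ½ = 17/2 ≈ 8.5000)
O = -6 (O = -6*√(-4 + 5) = -6*√1 = -6*1 = -6)
Q = 25/4 (Q = (-6 + 17/2)² = (5/2)² = 25/4 ≈ 6.2500)
(19*Q)*v(7) = (19*(25/4))*6 = (475/4)*6 = 1425/2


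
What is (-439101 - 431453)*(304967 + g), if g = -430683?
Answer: 109442566664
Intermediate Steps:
(-439101 - 431453)*(304967 + g) = (-439101 - 431453)*(304967 - 430683) = -870554*(-125716) = 109442566664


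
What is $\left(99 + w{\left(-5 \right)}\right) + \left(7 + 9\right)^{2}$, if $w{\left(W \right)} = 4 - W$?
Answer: $364$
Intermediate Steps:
$\left(99 + w{\left(-5 \right)}\right) + \left(7 + 9\right)^{2} = \left(99 + \left(4 - -5\right)\right) + \left(7 + 9\right)^{2} = \left(99 + \left(4 + 5\right)\right) + 16^{2} = \left(99 + 9\right) + 256 = 108 + 256 = 364$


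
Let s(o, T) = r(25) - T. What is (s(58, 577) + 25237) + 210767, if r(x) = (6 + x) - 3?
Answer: 235455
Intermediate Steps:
r(x) = 3 + x
s(o, T) = 28 - T (s(o, T) = (3 + 25) - T = 28 - T)
(s(58, 577) + 25237) + 210767 = ((28 - 1*577) + 25237) + 210767 = ((28 - 577) + 25237) + 210767 = (-549 + 25237) + 210767 = 24688 + 210767 = 235455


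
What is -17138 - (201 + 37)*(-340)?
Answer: 63782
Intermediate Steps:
-17138 - (201 + 37)*(-340) = -17138 - 238*(-340) = -17138 - 1*(-80920) = -17138 + 80920 = 63782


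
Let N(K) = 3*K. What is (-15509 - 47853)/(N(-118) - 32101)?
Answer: 63362/32455 ≈ 1.9523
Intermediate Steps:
(-15509 - 47853)/(N(-118) - 32101) = (-15509 - 47853)/(3*(-118) - 32101) = -63362/(-354 - 32101) = -63362/(-32455) = -63362*(-1/32455) = 63362/32455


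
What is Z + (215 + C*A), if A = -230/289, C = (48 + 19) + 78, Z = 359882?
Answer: 104034683/289 ≈ 3.5998e+5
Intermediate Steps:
C = 145 (C = 67 + 78 = 145)
A = -230/289 (A = -230*1/289 = -230/289 ≈ -0.79585)
Z + (215 + C*A) = 359882 + (215 + 145*(-230/289)) = 359882 + (215 - 33350/289) = 359882 + 28785/289 = 104034683/289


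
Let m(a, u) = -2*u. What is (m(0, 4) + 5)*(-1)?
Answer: 3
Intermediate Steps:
(m(0, 4) + 5)*(-1) = (-2*4 + 5)*(-1) = (-8 + 5)*(-1) = -3*(-1) = 3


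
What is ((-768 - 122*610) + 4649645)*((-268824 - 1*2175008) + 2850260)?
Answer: 1859187409596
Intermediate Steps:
((-768 - 122*610) + 4649645)*((-268824 - 1*2175008) + 2850260) = ((-768 - 74420) + 4649645)*((-268824 - 2175008) + 2850260) = (-75188 + 4649645)*(-2443832 + 2850260) = 4574457*406428 = 1859187409596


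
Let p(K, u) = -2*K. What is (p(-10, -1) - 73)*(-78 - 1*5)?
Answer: 4399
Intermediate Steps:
(p(-10, -1) - 73)*(-78 - 1*5) = (-2*(-10) - 73)*(-78 - 1*5) = (20 - 73)*(-78 - 5) = -53*(-83) = 4399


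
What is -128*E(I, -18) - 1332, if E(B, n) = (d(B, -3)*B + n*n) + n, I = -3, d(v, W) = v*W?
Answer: -37044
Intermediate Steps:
d(v, W) = W*v
E(B, n) = n + n² - 3*B² (E(B, n) = ((-3*B)*B + n*n) + n = (-3*B² + n²) + n = (n² - 3*B²) + n = n + n² - 3*B²)
-128*E(I, -18) - 1332 = -128*(-18 + (-18)² - 3*(-3)²) - 1332 = -128*(-18 + 324 - 3*9) - 1332 = -128*(-18 + 324 - 27) - 1332 = -128*279 - 1332 = -35712 - 1332 = -37044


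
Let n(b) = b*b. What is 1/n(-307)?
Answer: 1/94249 ≈ 1.0610e-5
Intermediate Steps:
n(b) = b²
1/n(-307) = 1/((-307)²) = 1/94249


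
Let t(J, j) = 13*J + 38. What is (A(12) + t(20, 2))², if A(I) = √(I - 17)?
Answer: (298 + I*√5)² ≈ 88799.0 + 1333.0*I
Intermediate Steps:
t(J, j) = 38 + 13*J
A(I) = √(-17 + I)
(A(12) + t(20, 2))² = (√(-17 + 12) + (38 + 13*20))² = (√(-5) + (38 + 260))² = (I*√5 + 298)² = (298 + I*√5)²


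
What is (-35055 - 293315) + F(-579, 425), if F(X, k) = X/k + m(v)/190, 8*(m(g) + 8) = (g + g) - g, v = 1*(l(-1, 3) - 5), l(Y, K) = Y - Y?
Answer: -42425585881/129200 ≈ -3.2837e+5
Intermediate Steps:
l(Y, K) = 0
v = -5 (v = 1*(0 - 5) = 1*(-5) = -5)
m(g) = -8 + g/8 (m(g) = -8 + ((g + g) - g)/8 = -8 + (2*g - g)/8 = -8 + g/8)
F(X, k) = -69/1520 + X/k (F(X, k) = X/k + (-8 + (⅛)*(-5))/190 = X/k + (-8 - 5/8)*(1/190) = X/k - 69/8*1/190 = X/k - 69/1520 = -69/1520 + X/k)
(-35055 - 293315) + F(-579, 425) = (-35055 - 293315) + (-69/1520 - 579/425) = -328370 + (-69/1520 - 579*1/425) = -328370 + (-69/1520 - 579/425) = -328370 - 181881/129200 = -42425585881/129200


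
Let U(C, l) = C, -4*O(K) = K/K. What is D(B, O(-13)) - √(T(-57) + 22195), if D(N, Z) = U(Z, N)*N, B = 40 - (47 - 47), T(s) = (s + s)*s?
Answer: -10 - √28693 ≈ -179.39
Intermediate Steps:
T(s) = 2*s² (T(s) = (2*s)*s = 2*s²)
O(K) = -¼ (O(K) = -K/(4*K) = -¼*1 = -¼)
B = 40 (B = 40 - 1*0 = 40 + 0 = 40)
D(N, Z) = N*Z (D(N, Z) = Z*N = N*Z)
D(B, O(-13)) - √(T(-57) + 22195) = 40*(-¼) - √(2*(-57)² + 22195) = -10 - √(2*3249 + 22195) = -10 - √(6498 + 22195) = -10 - √28693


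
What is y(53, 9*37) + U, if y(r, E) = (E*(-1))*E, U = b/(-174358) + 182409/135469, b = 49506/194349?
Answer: -84839100855695005243/765090595541633 ≈ -1.1089e+5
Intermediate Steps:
b = 16502/64783 (b = 49506*(1/194349) = 16502/64783 ≈ 0.25473)
U = 1030193321136494/765090595541633 (U = (16502/64783)/(-174358) + 182409/135469 = (16502/64783)*(-1/174358) + 182409*(1/135469) = -8251/5647717157 + 182409/135469 = 1030193321136494/765090595541633 ≈ 1.3465)
y(r, E) = -E² (y(r, E) = (-E)*E = -E²)
y(53, 9*37) + U = -(9*37)² + 1030193321136494/765090595541633 = -1*333² + 1030193321136494/765090595541633 = -1*110889 + 1030193321136494/765090595541633 = -110889 + 1030193321136494/765090595541633 = -84839100855695005243/765090595541633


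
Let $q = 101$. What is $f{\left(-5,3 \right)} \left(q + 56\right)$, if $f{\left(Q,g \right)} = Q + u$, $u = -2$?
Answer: $-1099$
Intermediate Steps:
$f{\left(Q,g \right)} = -2 + Q$ ($f{\left(Q,g \right)} = Q - 2 = -2 + Q$)
$f{\left(-5,3 \right)} \left(q + 56\right) = \left(-2 - 5\right) \left(101 + 56\right) = \left(-7\right) 157 = -1099$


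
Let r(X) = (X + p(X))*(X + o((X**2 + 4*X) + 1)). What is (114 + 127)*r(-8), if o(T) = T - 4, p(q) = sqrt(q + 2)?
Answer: -40488 + 5061*I*sqrt(6) ≈ -40488.0 + 12397.0*I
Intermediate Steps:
p(q) = sqrt(2 + q)
o(T) = -4 + T
r(X) = (X + sqrt(2 + X))*(-3 + X**2 + 5*X) (r(X) = (X + sqrt(2 + X))*(X + (-4 + ((X**2 + 4*X) + 1))) = (X + sqrt(2 + X))*(X + (-4 + (1 + X**2 + 4*X))) = (X + sqrt(2 + X))*(X + (-3 + X**2 + 4*X)) = (X + sqrt(2 + X))*(-3 + X**2 + 5*X))
(114 + 127)*r(-8) = (114 + 127)*((-8)**2 - 8*sqrt(2 - 8) - 8*(-3 + (-8)**2 + 4*(-8)) + sqrt(2 - 8)*(-3 + (-8)**2 + 4*(-8))) = 241*(64 - 8*I*sqrt(6) - 8*(-3 + 64 - 32) + sqrt(-6)*(-3 + 64 - 32)) = 241*(64 - 8*I*sqrt(6) - 8*29 + (I*sqrt(6))*29) = 241*(64 - 8*I*sqrt(6) - 232 + 29*I*sqrt(6)) = 241*(-168 + 21*I*sqrt(6)) = -40488 + 5061*I*sqrt(6)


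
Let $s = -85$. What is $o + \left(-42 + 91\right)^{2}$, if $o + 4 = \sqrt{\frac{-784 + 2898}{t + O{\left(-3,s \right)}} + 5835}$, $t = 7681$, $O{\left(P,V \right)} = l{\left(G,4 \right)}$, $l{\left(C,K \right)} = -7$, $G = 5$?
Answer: $2397 + \frac{8 \sqrt{1342347591}}{3837} \approx 2473.4$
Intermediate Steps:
$O{\left(P,V \right)} = -7$
$o = -4 + \frac{8 \sqrt{1342347591}}{3837}$ ($o = -4 + \sqrt{\frac{-784 + 2898}{7681 - 7} + 5835} = -4 + \sqrt{\frac{2114}{7674} + 5835} = -4 + \sqrt{2114 \cdot \frac{1}{7674} + 5835} = -4 + \sqrt{\frac{1057}{3837} + 5835} = -4 + \sqrt{\frac{22389952}{3837}} = -4 + \frac{8 \sqrt{1342347591}}{3837} \approx 72.389$)
$o + \left(-42 + 91\right)^{2} = \left(-4 + \frac{8 \sqrt{1342347591}}{3837}\right) + \left(-42 + 91\right)^{2} = \left(-4 + \frac{8 \sqrt{1342347591}}{3837}\right) + 49^{2} = \left(-4 + \frac{8 \sqrt{1342347591}}{3837}\right) + 2401 = 2397 + \frac{8 \sqrt{1342347591}}{3837}$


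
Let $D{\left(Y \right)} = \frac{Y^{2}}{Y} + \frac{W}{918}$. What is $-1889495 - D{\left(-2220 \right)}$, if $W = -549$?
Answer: $- \frac{192501989}{102} \approx -1.8873 \cdot 10^{6}$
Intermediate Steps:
$D{\left(Y \right)} = - \frac{61}{102} + Y$ ($D{\left(Y \right)} = \frac{Y^{2}}{Y} - \frac{549}{918} = Y - \frac{61}{102} = - \frac{61}{102} + Y$)
$-1889495 - D{\left(-2220 \right)} = -1889495 - \left(- \frac{61}{102} - 2220\right) = -1889495 - - \frac{226501}{102} = -1889495 + \frac{226501}{102} = - \frac{192501989}{102}$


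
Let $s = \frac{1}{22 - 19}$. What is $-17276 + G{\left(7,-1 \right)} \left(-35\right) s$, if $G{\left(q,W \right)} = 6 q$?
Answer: $-17766$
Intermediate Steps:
$s = \frac{1}{3} \approx 0.33333$
$-17276 + G{\left(7,-1 \right)} \left(-35\right) s = -17276 + 6 \cdot 7 \left(-35\right) \frac{1}{3} = -17276 + 42 \left(-35\right) \frac{1}{3} = -17276 - 490 = -17766$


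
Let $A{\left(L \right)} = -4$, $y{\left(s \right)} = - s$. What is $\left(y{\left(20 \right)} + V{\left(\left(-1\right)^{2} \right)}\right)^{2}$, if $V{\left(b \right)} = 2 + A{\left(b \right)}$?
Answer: $484$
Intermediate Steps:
$V{\left(b \right)} = -2$ ($V{\left(b \right)} = 2 - 4 = -2$)
$\left(y{\left(20 \right)} + V{\left(\left(-1\right)^{2} \right)}\right)^{2} = \left(\left(-1\right) 20 - 2\right)^{2} = \left(-20 - 2\right)^{2} = \left(-22\right)^{2} = 484$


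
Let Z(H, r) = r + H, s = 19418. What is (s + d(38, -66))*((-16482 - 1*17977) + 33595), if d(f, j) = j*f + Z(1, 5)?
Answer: -14615424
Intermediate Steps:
Z(H, r) = H + r
d(f, j) = 6 + f*j (d(f, j) = j*f + (1 + 5) = f*j + 6 = 6 + f*j)
(s + d(38, -66))*((-16482 - 1*17977) + 33595) = (19418 + (6 + 38*(-66)))*((-16482 - 1*17977) + 33595) = (19418 + (6 - 2508))*((-16482 - 17977) + 33595) = (19418 - 2502)*(-34459 + 33595) = 16916*(-864) = -14615424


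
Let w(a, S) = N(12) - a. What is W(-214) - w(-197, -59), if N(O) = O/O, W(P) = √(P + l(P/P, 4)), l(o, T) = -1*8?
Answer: -198 + I*√222 ≈ -198.0 + 14.9*I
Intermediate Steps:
l(o, T) = -8
W(P) = √(-8 + P) (W(P) = √(P - 8) = √(-8 + P))
N(O) = 1
w(a, S) = 1 - a
W(-214) - w(-197, -59) = √(-8 - 214) - (1 - 1*(-197)) = √(-222) - (1 + 197) = I*√222 - 1*198 = I*√222 - 198 = -198 + I*√222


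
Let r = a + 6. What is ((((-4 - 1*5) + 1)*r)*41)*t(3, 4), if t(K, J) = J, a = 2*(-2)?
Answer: -2624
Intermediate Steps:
a = -4
r = 2 (r = -4 + 6 = 2)
((((-4 - 1*5) + 1)*r)*41)*t(3, 4) = ((((-4 - 1*5) + 1)*2)*41)*4 = ((((-4 - 5) + 1)*2)*41)*4 = (((-9 + 1)*2)*41)*4 = (-8*2*41)*4 = -16*41*4 = -656*4 = -2624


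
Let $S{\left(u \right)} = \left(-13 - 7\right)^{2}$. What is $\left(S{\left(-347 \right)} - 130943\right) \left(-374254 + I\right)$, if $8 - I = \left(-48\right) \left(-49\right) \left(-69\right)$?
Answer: $27669633194$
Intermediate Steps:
$S{\left(u \right)} = 400$ ($S{\left(u \right)} = \left(-20\right)^{2} = 400$)
$I = 162296$ ($I = 8 - \left(-48\right) \left(-49\right) \left(-69\right) = 8 - 2352 \left(-69\right) = 8 - -162288 = 8 + 162288 = 162296$)
$\left(S{\left(-347 \right)} - 130943\right) \left(-374254 + I\right) = \left(400 - 130943\right) \left(-374254 + 162296\right) = \left(-130543\right) \left(-211958\right) = 27669633194$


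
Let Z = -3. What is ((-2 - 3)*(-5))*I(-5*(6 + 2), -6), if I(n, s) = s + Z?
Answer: -225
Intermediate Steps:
I(n, s) = -3 + s (I(n, s) = s - 3 = -3 + s)
((-2 - 3)*(-5))*I(-5*(6 + 2), -6) = ((-2 - 3)*(-5))*(-3 - 6) = -5*(-5)*(-9) = 25*(-9) = -225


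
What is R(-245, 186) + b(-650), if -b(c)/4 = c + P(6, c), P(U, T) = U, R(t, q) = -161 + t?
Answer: 2170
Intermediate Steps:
b(c) = -24 - 4*c (b(c) = -4*(c + 6) = -4*(6 + c) = -24 - 4*c)
R(-245, 186) + b(-650) = (-161 - 245) + (-24 - 4*(-650)) = -406 + (-24 + 2600) = -406 + 2576 = 2170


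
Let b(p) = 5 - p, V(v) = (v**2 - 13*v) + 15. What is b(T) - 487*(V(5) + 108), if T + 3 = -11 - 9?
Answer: -40393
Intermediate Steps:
V(v) = 15 + v**2 - 13*v
T = -23 (T = -3 + (-11 - 9) = -3 - 20 = -23)
b(T) - 487*(V(5) + 108) = (5 - 1*(-23)) - 487*((15 + 5**2 - 13*5) + 108) = (5 + 23) - 487*((15 + 25 - 65) + 108) = 28 - 487*(-25 + 108) = 28 - 487*83 = 28 - 40421 = -40393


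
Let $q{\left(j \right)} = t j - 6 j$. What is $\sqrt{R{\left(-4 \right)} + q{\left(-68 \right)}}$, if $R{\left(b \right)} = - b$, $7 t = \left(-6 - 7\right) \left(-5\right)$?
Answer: $\frac{16 i \sqrt{42}}{7} \approx 14.813 i$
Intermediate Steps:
$t = \frac{65}{7}$ ($t = \frac{\left(-6 - 7\right) \left(-5\right)}{7} = \frac{\left(-13\right) \left(-5\right)}{7} = \frac{1}{7} \cdot 65 = \frac{65}{7} \approx 9.2857$)
$q{\left(j \right)} = \frac{23 j}{7}$ ($q{\left(j \right)} = \frac{65 j}{7} - 6 j = \frac{23 j}{7}$)
$\sqrt{R{\left(-4 \right)} + q{\left(-68 \right)}} = \sqrt{\left(-1\right) \left(-4\right) + \frac{23}{7} \left(-68\right)} = \sqrt{4 - \frac{1564}{7}} = \sqrt{- \frac{1536}{7}} = \frac{16 i \sqrt{42}}{7}$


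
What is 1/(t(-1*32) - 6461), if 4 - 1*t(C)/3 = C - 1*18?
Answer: -1/6299 ≈ -0.00015876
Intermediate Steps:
t(C) = 66 - 3*C (t(C) = 12 - 3*(C - 1*18) = 12 - 3*(C - 18) = 12 - 3*(-18 + C) = 12 + (54 - 3*C) = 66 - 3*C)
1/(t(-1*32) - 6461) = 1/((66 - (-3)*32) - 6461) = 1/((66 - 3*(-32)) - 6461) = 1/((66 + 96) - 6461) = 1/(162 - 6461) = 1/(-6299) = -1/6299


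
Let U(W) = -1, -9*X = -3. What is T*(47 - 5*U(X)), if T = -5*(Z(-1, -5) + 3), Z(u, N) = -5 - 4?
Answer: 1560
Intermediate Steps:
X = ⅓ (X = -⅑*(-3) = ⅓ ≈ 0.33333)
Z(u, N) = -9
T = 30 (T = -5*(-9 + 3) = -5*(-6) = 30)
T*(47 - 5*U(X)) = 30*(47 - 5*(-1)) = 30*(47 + 5) = 30*52 = 1560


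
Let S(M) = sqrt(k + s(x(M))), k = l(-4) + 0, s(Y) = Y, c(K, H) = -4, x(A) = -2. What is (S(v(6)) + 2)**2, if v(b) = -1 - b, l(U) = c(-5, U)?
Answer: (2 + I*sqrt(6))**2 ≈ -2.0 + 9.798*I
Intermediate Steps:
l(U) = -4
k = -4 (k = -4 + 0 = -4)
S(M) = I*sqrt(6) (S(M) = sqrt(-4 - 2) = sqrt(-6) = I*sqrt(6))
(S(v(6)) + 2)**2 = (I*sqrt(6) + 2)**2 = (2 + I*sqrt(6))**2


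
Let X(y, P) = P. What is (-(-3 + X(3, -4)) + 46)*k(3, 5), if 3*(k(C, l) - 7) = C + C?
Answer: 477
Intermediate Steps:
k(C, l) = 7 + 2*C/3 (k(C, l) = 7 + (C + C)/3 = 7 + (2*C)/3 = 7 + 2*C/3)
(-(-3 + X(3, -4)) + 46)*k(3, 5) = (-(-3 - 4) + 46)*(7 + (⅔)*3) = (-1*(-7) + 46)*(7 + 2) = (7 + 46)*9 = 53*9 = 477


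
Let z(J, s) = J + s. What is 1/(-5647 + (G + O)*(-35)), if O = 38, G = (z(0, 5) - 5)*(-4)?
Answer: -1/6977 ≈ -0.00014333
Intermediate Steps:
G = 0 (G = ((0 + 5) - 5)*(-4) = (5 - 5)*(-4) = 0*(-4) = 0)
1/(-5647 + (G + O)*(-35)) = 1/(-5647 + (0 + 38)*(-35)) = 1/(-5647 + 38*(-35)) = 1/(-5647 - 1330) = 1/(-6977) = -1/6977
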